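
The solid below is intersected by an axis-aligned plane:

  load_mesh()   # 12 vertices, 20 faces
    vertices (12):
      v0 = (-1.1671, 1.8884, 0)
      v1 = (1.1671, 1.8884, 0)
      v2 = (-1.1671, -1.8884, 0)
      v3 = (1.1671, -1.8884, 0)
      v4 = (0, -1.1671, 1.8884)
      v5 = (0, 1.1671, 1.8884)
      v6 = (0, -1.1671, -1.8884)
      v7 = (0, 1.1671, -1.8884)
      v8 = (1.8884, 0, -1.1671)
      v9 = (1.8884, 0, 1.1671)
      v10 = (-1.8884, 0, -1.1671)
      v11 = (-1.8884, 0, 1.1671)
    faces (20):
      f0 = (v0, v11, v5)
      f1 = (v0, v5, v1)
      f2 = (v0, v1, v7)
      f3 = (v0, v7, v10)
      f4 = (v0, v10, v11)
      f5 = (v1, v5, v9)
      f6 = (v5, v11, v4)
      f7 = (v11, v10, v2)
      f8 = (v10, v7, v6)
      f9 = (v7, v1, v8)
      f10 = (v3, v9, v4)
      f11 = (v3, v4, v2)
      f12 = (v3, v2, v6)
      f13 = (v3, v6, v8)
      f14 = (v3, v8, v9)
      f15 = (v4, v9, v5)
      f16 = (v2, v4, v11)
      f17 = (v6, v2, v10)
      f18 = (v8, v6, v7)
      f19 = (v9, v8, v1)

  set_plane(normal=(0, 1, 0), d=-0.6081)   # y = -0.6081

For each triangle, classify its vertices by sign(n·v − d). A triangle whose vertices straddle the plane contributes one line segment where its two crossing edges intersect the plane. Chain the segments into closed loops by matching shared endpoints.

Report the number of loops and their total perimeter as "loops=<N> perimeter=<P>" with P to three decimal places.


loops=1 perimeter=11.290

Straddling triangles (10 of 20):
  (v5,v11,v4) [++-] → (-0.904477, -0.6081, 1.54292)–(0, -0.6081, 1.8884)  len=0.9682
  (v11,v10,v2) [++-] → (-1.65613, -0.6081, -0.791272)–(-1.65613, -0.6081, 0.791272)  len=1.5825
  (v10,v7,v6) [++-] → (0, -0.6081, -1.8884)–(-0.904477, -0.6081, -1.54292)  len=0.9682
  (v3,v9,v4) [-+-] → (1.65613, -0.6081, 0.791272)–(0.904477, -0.6081, 1.54292)  len=1.0630
  (v3,v6,v8) [--+] → (0.904477, -0.6081, -1.54292)–(1.65613, -0.6081, -0.791272)  len=1.0630
  (v3,v8,v9) [-++] → (1.65613, -0.6081, -0.791272)–(1.65613, -0.6081, 0.791272)  len=1.5825
  (v4,v9,v5) [-++] → (0.904477, -0.6081, 1.54292)–(0, -0.6081, 1.8884)  len=0.9682
  (v2,v4,v11) [--+] → (-0.904477, -0.6081, 1.54292)–(-1.65613, -0.6081, 0.791272)  len=1.0630
  (v6,v2,v10) [--+] → (-1.65613, -0.6081, -0.791272)–(-0.904477, -0.6081, -1.54292)  len=1.0630
  (v8,v6,v7) [+-+] → (0.904477, -0.6081, -1.54292)–(0, -0.6081, -1.8884)  len=0.9682

Chained into 1 loop(s):
  loop 1: 10 segments, perimeter = 11.2899
Total perimeter = 11.290


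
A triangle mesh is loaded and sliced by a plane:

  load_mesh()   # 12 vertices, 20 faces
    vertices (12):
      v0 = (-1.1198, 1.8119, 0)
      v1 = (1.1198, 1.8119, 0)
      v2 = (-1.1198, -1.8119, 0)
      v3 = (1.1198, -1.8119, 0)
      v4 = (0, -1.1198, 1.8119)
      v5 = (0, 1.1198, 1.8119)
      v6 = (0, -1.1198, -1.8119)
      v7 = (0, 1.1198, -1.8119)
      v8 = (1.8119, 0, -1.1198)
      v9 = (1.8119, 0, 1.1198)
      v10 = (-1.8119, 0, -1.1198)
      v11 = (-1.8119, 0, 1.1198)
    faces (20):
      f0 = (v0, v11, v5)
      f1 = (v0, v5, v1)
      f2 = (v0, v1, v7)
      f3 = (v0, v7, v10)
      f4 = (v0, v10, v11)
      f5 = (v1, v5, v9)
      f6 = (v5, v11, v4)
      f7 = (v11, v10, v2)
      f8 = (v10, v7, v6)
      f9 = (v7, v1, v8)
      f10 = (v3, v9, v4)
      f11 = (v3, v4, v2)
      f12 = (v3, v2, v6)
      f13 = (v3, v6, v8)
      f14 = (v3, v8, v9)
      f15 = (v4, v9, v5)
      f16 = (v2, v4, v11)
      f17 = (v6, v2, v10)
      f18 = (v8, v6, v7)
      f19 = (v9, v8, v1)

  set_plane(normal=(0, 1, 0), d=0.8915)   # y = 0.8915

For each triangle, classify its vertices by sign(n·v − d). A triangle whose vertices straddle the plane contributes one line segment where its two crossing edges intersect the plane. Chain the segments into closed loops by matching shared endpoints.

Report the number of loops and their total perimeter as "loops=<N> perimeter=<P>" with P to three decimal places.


loops=1 perimeter=10.091

Straddling triangles (10 of 20):
  (v0,v11,v5) [+-+] → (-1.47137, 0.8915, 0.56883)–(-0.369402, 0.8915, 1.6708)  len=1.5584
  (v0,v7,v10) [++-] → (-0.369402, 0.8915, -1.6708)–(-1.47137, 0.8915, -0.56883)  len=1.5584
  (v0,v10,v11) [+--] → (-1.47137, 0.8915, -0.56883)–(-1.47137, 0.8915, 0.56883)  len=1.1377
  (v1,v5,v9) [++-] → (0.369402, 0.8915, 1.6708)–(1.47137, 0.8915, 0.56883)  len=1.5584
  (v5,v11,v4) [+--] → (-0.369402, 0.8915, 1.6708)–(0, 0.8915, 1.8119)  len=0.3954
  (v10,v7,v6) [-+-] → (-0.369402, 0.8915, -1.6708)–(0, 0.8915, -1.8119)  len=0.3954
  (v7,v1,v8) [++-] → (1.47137, 0.8915, -0.56883)–(0.369402, 0.8915, -1.6708)  len=1.5584
  (v4,v9,v5) [--+] → (0.369402, 0.8915, 1.6708)–(0, 0.8915, 1.8119)  len=0.3954
  (v8,v6,v7) [--+] → (0, 0.8915, -1.8119)–(0.369402, 0.8915, -1.6708)  len=0.3954
  (v9,v8,v1) [--+] → (1.47137, 0.8915, -0.56883)–(1.47137, 0.8915, 0.56883)  len=1.1377

Chained into 1 loop(s):
  loop 1: 10 segments, perimeter = 10.0907
Total perimeter = 10.091


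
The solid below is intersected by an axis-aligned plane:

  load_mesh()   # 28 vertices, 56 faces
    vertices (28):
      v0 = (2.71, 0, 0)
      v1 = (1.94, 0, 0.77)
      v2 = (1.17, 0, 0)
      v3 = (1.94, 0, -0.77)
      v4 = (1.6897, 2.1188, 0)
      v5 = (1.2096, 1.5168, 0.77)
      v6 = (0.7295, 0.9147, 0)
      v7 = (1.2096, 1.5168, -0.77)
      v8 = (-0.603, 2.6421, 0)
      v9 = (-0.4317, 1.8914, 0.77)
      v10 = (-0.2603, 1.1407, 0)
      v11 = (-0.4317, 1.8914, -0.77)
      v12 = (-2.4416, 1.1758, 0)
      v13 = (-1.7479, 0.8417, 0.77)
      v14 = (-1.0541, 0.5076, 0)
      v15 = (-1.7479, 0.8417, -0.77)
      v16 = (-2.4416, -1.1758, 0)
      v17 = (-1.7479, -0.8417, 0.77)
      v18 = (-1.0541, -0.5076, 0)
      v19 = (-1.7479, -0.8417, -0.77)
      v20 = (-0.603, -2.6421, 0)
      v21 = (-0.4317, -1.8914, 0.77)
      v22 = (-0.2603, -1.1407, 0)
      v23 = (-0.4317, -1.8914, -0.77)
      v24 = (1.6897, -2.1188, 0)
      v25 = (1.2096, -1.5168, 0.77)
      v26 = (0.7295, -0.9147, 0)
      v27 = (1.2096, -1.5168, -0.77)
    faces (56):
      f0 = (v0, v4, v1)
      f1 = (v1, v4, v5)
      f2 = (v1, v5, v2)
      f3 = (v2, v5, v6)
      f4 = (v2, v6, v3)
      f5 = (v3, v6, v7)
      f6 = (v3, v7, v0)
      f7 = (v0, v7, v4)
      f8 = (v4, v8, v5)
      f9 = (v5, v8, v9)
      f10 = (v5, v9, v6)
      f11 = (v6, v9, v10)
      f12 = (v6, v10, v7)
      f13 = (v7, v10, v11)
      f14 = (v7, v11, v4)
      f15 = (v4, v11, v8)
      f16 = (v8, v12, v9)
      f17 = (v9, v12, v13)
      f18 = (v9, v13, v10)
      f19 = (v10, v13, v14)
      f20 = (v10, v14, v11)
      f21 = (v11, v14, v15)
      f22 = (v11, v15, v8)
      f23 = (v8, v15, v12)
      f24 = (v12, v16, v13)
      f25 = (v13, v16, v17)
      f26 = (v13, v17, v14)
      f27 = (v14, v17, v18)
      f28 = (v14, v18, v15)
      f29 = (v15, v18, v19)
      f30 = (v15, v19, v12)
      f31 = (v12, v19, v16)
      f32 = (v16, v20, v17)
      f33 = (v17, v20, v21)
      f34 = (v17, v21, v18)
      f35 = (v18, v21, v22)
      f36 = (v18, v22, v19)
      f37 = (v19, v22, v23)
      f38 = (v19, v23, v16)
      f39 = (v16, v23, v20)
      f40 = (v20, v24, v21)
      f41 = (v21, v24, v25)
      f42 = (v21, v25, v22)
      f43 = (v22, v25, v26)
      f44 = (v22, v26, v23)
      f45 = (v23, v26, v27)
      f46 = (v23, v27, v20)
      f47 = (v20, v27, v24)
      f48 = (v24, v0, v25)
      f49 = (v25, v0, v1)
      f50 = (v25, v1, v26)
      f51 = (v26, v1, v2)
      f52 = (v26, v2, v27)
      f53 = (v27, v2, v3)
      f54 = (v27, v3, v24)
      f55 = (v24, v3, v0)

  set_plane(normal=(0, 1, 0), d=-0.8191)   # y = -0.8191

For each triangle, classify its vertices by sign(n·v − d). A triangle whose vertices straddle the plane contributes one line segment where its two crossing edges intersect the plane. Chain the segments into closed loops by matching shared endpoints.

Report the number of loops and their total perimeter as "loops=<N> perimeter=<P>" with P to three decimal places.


loops=2 perimeter=9.092

Straddling triangles (18 of 56):
  (v12,v16,v13) [+-+] → (-2.4416, -0.8191, 0)–(-2.31895, -0.8191, 0.136138)  len=0.1832
  (v13,v16,v17) [+--] → (-2.31895, -0.8191, 0.136138)–(-1.7479, -0.8191, 0.77)  len=0.8532
  (v13,v17,v14) [+-+] → (-1.7479, -0.8191, 0.77)–(-1.73628, -0.8191, 0.757103)  len=0.0174
  (v14,v17,v18) [+-+] → (-1.73628, -0.8191, 0.757103)–(-1.70097, -0.8191, 0.717914)  len=0.0528
  (v15,v18,v19) [++-] → (-1.70097, -0.8191, -0.717914)–(-1.7479, -0.8191, -0.77)  len=0.0701
  (v15,v19,v12) [+-+] → (-1.7479, -0.8191, -0.77)–(-1.75567, -0.8191, -0.761374)  len=0.0116
  (v12,v19,v16) [+--] → (-1.75567, -0.8191, -0.761374)–(-2.4416, -0.8191, 0)  len=1.0248
  (v17,v21,v18) [--+] → (-0.913995, -0.8191, 0.173331)–(-1.70097, -0.8191, 0.717914)  len=0.9570
  (v18,v21,v22) [+--] → (-0.913995, -0.8191, 0.173331)–(-0.663532, -0.8191, 0)  len=0.3046
  (v18,v22,v19) [+--] → (-0.663532, -0.8191, 0)–(-1.70097, -0.8191, -0.717914)  len=1.2616
  (v24,v0,v25) [-+-] → (2.31557, -0.8191, 0)–(1.89976, -0.8191, 0.415814)  len=0.5880
  (v25,v0,v1) [-++] → (1.89976, -0.8191, 0.415814)–(1.54557, -0.8191, 0.77)  len=0.5009
  (v25,v1,v26) [-+-] → (1.54557, -0.8191, 0.77)–(0.856016, -0.8191, 0.0804767)  len=0.9752
  (v26,v1,v2) [-++] → (0.856016, -0.8191, 0.0804767)–(0.775539, -0.8191, 0)  len=0.1138
  (v26,v2,v27) [-+-] → (0.775539, -0.8191, 0)–(1.19138, -0.8191, -0.415814)  len=0.5881
  (v27,v2,v3) [-++] → (1.19138, -0.8191, -0.415814)–(1.54557, -0.8191, -0.77)  len=0.5009
  (v27,v3,v24) [-+-] → (1.54557, -0.8191, -0.77)–(1.84324, -0.8191, -0.472328)  len=0.4210
  (v24,v3,v0) [-++] → (1.84324, -0.8191, -0.472328)–(2.31557, -0.8191, 0)  len=0.6680

Chained into 2 loop(s):
  loop 1: 10 segments, perimeter = 4.7362
  loop 2: 8 segments, perimeter = 4.3558
Total perimeter = 9.092


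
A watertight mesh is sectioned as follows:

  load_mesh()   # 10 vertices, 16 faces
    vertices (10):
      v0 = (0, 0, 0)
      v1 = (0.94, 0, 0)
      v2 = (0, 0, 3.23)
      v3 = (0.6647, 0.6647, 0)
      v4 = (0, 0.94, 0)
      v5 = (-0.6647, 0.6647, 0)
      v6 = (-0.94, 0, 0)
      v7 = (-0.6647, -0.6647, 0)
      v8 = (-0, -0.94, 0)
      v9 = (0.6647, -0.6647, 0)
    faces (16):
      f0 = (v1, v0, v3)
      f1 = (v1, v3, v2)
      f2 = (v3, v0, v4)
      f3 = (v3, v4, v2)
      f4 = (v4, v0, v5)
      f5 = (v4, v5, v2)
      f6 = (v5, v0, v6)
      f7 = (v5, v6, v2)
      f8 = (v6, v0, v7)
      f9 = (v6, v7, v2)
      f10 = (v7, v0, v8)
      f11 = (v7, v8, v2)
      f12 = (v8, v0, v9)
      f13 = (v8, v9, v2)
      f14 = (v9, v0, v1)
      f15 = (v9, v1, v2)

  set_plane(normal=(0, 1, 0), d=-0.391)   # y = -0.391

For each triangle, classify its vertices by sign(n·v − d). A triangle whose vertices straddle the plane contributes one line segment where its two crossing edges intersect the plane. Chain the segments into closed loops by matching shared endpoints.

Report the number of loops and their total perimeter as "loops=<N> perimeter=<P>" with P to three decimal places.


loops=1 perimeter=5.687

Straddling triangles (8 of 16):
  (v6,v0,v7) [++-] → (-0.391, -0.391, 0)–(-0.778059, -0.391, 0)  len=0.3871
  (v6,v7,v2) [+-+] → (-0.778059, -0.391, 0)–(-0.391, -0.391, 1.33)  len=1.3852
  (v7,v0,v8) [-+-] → (-0.391, -0.391, 0)–(0, -0.391, 0)  len=0.3910
  (v7,v8,v2) [--+] → (0, -0.391, 1.88646)–(-0.391, -0.391, 1.33)  len=0.6801
  (v8,v0,v9) [-+-] → (0, -0.391, 0)–(0.391, -0.391, 0)  len=0.3910
  (v8,v9,v2) [--+] → (0.391, -0.391, 1.33)–(0, -0.391, 1.88646)  len=0.6801
  (v9,v0,v1) [-++] → (0.391, -0.391, 0)–(0.778059, -0.391, 0)  len=0.3871
  (v9,v1,v2) [-++] → (0.778059, -0.391, 0)–(0.391, -0.391, 1.33)  len=1.3852

Chained into 1 loop(s):
  loop 1: 8 segments, perimeter = 5.6867
Total perimeter = 5.687


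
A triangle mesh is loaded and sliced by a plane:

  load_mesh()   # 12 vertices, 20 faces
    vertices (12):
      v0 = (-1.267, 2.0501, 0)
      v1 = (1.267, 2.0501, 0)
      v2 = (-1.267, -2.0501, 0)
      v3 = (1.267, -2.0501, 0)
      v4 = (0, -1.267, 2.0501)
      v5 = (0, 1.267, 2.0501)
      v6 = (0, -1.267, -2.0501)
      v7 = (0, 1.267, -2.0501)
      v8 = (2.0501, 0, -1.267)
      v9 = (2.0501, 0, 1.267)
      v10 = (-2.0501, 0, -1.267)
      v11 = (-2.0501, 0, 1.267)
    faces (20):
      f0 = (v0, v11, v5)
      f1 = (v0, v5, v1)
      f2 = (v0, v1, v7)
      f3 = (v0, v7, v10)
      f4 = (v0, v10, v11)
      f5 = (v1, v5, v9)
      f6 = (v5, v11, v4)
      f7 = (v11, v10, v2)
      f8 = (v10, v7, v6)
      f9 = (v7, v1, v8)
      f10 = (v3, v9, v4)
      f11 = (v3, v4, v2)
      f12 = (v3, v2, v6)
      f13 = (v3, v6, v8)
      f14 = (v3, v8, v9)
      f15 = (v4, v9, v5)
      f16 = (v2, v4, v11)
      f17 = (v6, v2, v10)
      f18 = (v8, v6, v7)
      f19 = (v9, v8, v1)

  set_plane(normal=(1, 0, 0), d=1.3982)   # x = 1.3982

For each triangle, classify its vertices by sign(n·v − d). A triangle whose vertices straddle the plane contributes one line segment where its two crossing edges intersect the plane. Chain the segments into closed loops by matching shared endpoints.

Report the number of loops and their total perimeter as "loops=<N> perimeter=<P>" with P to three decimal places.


loops=1 perimeter=9.836

Straddling triangles (8 of 20):
  (v1,v5,v9) [--+] → (1.3982, 0.402886, 1.51601)–(1.3982, 1.70663, 0.212272)  len=1.8438
  (v7,v1,v8) [--+] → (1.3982, 1.70663, -0.212272)–(1.3982, 0.402886, -1.51601)  len=1.8438
  (v3,v9,v4) [-+-] → (1.3982, -1.70663, 0.212272)–(1.3982, -0.402886, 1.51601)  len=1.8438
  (v3,v6,v8) [--+] → (1.3982, -0.402886, -1.51601)–(1.3982, -1.70663, -0.212272)  len=1.8438
  (v3,v8,v9) [-++] → (1.3982, -1.70663, -0.212272)–(1.3982, -1.70663, 0.212272)  len=0.4245
  (v4,v9,v5) [-+-] → (1.3982, -0.402886, 1.51601)–(1.3982, 0.402886, 1.51601)  len=0.8058
  (v8,v6,v7) [+--] → (1.3982, -0.402886, -1.51601)–(1.3982, 0.402886, -1.51601)  len=0.8058
  (v9,v8,v1) [++-] → (1.3982, 1.70663, -0.212272)–(1.3982, 1.70663, 0.212272)  len=0.4245

Chained into 1 loop(s):
  loop 1: 8 segments, perimeter = 9.8357
Total perimeter = 9.836


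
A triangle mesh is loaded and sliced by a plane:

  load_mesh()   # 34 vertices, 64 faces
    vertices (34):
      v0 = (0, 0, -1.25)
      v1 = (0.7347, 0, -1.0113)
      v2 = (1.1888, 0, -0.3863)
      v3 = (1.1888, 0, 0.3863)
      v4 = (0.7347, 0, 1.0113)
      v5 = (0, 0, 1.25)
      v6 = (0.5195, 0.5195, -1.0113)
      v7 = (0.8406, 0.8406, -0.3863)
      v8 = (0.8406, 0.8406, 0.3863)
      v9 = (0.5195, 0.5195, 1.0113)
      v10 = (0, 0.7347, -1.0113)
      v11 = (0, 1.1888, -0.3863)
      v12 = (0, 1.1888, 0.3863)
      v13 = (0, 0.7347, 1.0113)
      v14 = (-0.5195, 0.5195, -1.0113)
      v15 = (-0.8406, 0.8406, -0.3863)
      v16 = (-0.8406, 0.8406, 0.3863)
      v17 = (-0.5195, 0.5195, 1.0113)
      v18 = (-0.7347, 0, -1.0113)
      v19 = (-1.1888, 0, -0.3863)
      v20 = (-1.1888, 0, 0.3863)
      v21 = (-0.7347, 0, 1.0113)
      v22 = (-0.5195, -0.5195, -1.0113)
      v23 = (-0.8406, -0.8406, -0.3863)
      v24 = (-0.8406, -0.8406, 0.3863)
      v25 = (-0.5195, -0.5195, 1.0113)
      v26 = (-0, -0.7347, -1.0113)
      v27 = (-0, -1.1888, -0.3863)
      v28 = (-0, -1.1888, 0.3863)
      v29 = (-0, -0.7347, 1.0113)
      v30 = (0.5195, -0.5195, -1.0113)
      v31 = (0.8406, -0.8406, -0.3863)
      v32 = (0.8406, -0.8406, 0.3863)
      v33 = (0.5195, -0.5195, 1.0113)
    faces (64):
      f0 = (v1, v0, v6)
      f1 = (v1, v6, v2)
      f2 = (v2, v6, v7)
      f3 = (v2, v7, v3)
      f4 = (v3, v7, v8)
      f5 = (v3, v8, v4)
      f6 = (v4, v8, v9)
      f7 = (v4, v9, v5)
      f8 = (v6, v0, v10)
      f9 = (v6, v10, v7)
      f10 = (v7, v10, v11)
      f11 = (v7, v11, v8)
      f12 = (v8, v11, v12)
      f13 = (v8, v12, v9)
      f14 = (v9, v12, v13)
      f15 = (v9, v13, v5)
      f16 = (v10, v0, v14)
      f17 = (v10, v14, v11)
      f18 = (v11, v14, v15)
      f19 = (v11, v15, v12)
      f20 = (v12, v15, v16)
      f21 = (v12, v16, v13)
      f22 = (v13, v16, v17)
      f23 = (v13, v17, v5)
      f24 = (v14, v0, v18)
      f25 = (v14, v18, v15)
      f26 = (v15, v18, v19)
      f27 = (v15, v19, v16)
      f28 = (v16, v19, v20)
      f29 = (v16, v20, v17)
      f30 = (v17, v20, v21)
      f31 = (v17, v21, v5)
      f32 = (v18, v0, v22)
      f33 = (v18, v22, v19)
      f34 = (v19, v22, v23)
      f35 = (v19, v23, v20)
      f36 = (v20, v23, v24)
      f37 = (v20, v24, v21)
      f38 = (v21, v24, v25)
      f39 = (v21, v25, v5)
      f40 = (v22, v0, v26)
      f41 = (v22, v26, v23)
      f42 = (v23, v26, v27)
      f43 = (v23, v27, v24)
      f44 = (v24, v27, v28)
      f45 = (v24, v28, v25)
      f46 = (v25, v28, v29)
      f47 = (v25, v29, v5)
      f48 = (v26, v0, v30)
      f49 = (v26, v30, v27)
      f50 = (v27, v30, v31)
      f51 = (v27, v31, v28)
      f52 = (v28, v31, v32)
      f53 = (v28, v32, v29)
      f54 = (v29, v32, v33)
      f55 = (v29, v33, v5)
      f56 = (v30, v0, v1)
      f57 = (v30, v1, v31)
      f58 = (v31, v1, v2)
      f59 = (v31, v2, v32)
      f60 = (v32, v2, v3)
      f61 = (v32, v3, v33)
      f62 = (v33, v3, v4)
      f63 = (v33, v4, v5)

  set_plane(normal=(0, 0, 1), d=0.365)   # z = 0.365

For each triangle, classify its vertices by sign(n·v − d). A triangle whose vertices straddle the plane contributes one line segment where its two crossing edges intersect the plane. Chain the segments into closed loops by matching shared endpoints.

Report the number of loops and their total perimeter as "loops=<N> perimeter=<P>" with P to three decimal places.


loops=1 perimeter=7.279

Straddling triangles (16 of 64):
  (v2,v7,v3) [--+] → (1.1792, 0.0231747, 0.365)–(1.1888, 0, 0.365)  len=0.0251
  (v3,v7,v8) [+-+] → (1.1792, 0.0231747, 0.365)–(0.8406, 0.8406, 0.365)  len=0.8848
  (v7,v11,v8) [--+] → (0.817425, 0.8502, 0.365)–(0.8406, 0.8406, 0.365)  len=0.0251
  (v8,v11,v12) [+-+] → (0.817425, 0.8502, 0.365)–(0, 1.1888, 0.365)  len=0.8848
  (v11,v15,v12) [--+] → (-0.0231747, 1.1792, 0.365)–(0, 1.1888, 0.365)  len=0.0251
  (v12,v15,v16) [+-+] → (-0.0231747, 1.1792, 0.365)–(-0.8406, 0.8406, 0.365)  len=0.8848
  (v15,v19,v16) [--+] → (-0.8502, 0.817425, 0.365)–(-0.8406, 0.8406, 0.365)  len=0.0251
  (v16,v19,v20) [+-+] → (-0.8502, 0.817425, 0.365)–(-1.1888, 0, 0.365)  len=0.8848
  (v19,v23,v20) [--+] → (-1.1792, -0.0231747, 0.365)–(-1.1888, 0, 0.365)  len=0.0251
  (v20,v23,v24) [+-+] → (-1.1792, -0.0231747, 0.365)–(-0.8406, -0.8406, 0.365)  len=0.8848
  (v23,v27,v24) [--+] → (-0.817425, -0.8502, 0.365)–(-0.8406, -0.8406, 0.365)  len=0.0251
  (v24,v27,v28) [+-+] → (-0.817425, -0.8502, 0.365)–(0, -1.1888, 0.365)  len=0.8848
  (v27,v31,v28) [--+] → (0.0231747, -1.1792, 0.365)–(0, -1.1888, 0.365)  len=0.0251
  (v28,v31,v32) [+-+] → (0.0231747, -1.1792, 0.365)–(0.8406, -0.8406, 0.365)  len=0.8848
  (v31,v2,v32) [--+] → (0.8502, -0.817425, 0.365)–(0.8406, -0.8406, 0.365)  len=0.0251
  (v32,v2,v3) [+-+] → (0.8502, -0.817425, 0.365)–(1.1888, 0, 0.365)  len=0.8848

Chained into 1 loop(s):
  loop 1: 16 segments, perimeter = 7.2789
Total perimeter = 7.279


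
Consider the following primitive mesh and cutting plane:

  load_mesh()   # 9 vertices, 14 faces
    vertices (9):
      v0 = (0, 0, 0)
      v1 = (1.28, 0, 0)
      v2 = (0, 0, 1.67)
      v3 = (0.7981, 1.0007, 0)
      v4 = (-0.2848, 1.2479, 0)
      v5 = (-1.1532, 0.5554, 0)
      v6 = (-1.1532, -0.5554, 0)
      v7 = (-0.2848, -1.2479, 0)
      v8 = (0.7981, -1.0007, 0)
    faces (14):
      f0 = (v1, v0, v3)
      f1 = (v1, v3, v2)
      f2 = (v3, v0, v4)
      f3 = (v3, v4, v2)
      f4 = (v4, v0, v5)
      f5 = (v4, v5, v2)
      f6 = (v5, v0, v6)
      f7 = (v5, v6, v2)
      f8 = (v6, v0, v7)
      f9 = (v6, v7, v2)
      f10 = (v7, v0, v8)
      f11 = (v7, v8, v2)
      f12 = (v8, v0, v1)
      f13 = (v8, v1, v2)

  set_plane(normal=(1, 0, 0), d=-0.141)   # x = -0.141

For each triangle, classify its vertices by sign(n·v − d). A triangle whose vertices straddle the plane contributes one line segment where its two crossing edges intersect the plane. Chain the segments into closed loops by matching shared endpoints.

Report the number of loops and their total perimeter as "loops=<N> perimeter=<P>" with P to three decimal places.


Straddling triangles (10 of 14):
  (v3,v0,v4) [++-] → (-0.141, 0.617816, 0)–(-0.141, 1.21507, 0)  len=0.5973
  (v3,v4,v2) [+-+] → (-0.141, 1.21507, 0)–(-0.141, 0.617816, 0.843209)  len=1.0333
  (v4,v0,v5) [-+-] → (-0.141, 0.617816, 0)–(-0.141, 0.0679079, 0)  len=0.5499
  (v4,v5,v2) [--+] → (-0.141, 0.0679079, 1.46581)–(-0.141, 0.617816, 0.843209)  len=0.8307
  (v5,v0,v6) [-+-] → (-0.141, 0.0679079, 0)–(-0.141, -0.0679079, 0)  len=0.1358
  (v5,v6,v2) [--+] → (-0.141, -0.0679079, 1.46581)–(-0.141, 0.0679079, 1.46581)  len=0.1358
  (v6,v0,v7) [-+-] → (-0.141, -0.0679079, 0)–(-0.141, -0.617816, 0)  len=0.5499
  (v6,v7,v2) [--+] → (-0.141, -0.617816, 0.843209)–(-0.141, -0.0679079, 1.46581)  len=0.8307
  (v7,v0,v8) [-++] → (-0.141, -0.617816, 0)–(-0.141, -1.21507, 0)  len=0.5973
  (v7,v8,v2) [-++] → (-0.141, -1.21507, 0)–(-0.141, -0.617816, 0.843209)  len=1.0333

Chained into 1 loop(s):
  loop 1: 10 segments, perimeter = 6.2939
Total perimeter = 6.294

loops=1 perimeter=6.294


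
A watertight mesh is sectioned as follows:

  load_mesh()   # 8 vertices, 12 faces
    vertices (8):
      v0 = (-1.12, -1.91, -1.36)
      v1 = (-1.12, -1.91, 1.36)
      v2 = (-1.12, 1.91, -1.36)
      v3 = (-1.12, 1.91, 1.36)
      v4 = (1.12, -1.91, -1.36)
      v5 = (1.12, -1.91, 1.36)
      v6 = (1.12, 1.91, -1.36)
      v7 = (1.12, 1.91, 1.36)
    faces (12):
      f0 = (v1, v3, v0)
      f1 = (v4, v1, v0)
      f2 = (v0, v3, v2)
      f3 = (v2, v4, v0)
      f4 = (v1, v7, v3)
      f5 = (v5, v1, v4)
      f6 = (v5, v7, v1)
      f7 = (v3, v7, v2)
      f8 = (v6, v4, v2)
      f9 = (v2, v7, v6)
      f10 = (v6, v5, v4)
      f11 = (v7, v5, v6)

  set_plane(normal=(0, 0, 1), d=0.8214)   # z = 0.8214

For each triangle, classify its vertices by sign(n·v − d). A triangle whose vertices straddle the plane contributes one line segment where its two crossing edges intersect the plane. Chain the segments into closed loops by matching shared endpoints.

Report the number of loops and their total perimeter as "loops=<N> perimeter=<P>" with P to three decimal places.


loops=1 perimeter=12.120

Straddling triangles (8 of 12):
  (v1,v3,v0) [++-] → (-1.12, 1.15358, 0.8214)–(-1.12, -1.91, 0.8214)  len=3.0636
  (v4,v1,v0) [-+-] → (-0.676447, -1.91, 0.8214)–(-1.12, -1.91, 0.8214)  len=0.4436
  (v0,v3,v2) [-+-] → (-1.12, 1.15358, 0.8214)–(-1.12, 1.91, 0.8214)  len=0.7564
  (v5,v1,v4) [++-] → (-0.676447, -1.91, 0.8214)–(1.12, -1.91, 0.8214)  len=1.7964
  (v3,v7,v2) [++-] → (0.676447, 1.91, 0.8214)–(-1.12, 1.91, 0.8214)  len=1.7964
  (v2,v7,v6) [-+-] → (0.676447, 1.91, 0.8214)–(1.12, 1.91, 0.8214)  len=0.4436
  (v6,v5,v4) [-+-] → (1.12, -1.15358, 0.8214)–(1.12, -1.91, 0.8214)  len=0.7564
  (v7,v5,v6) [++-] → (1.12, -1.15358, 0.8214)–(1.12, 1.91, 0.8214)  len=3.0636

Chained into 1 loop(s):
  loop 1: 8 segments, perimeter = 12.1200
Total perimeter = 12.120


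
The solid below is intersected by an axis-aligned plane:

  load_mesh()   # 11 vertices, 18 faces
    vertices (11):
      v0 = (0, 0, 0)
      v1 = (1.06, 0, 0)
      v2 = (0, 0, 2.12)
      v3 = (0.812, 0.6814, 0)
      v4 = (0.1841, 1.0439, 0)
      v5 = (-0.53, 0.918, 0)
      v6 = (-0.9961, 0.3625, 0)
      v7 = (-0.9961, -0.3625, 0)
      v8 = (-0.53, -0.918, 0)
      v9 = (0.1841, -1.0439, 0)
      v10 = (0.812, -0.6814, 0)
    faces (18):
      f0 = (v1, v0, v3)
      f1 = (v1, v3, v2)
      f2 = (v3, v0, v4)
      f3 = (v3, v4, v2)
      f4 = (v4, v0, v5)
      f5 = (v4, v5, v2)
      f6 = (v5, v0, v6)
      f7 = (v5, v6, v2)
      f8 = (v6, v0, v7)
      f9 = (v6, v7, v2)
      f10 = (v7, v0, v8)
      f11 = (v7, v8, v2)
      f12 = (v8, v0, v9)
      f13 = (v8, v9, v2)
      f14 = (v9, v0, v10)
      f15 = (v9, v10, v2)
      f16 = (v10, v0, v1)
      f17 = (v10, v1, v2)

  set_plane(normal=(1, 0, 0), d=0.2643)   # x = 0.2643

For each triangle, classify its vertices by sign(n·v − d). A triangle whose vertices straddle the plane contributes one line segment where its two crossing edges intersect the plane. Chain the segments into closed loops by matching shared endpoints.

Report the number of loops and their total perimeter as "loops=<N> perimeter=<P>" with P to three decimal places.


Straddling triangles (8 of 18):
  (v1,v0,v3) [+-+] → (0.2643, 0, 0)–(0.2643, 0.221791, 0)  len=0.2218
  (v1,v3,v2) [++-] → (0.2643, 0.221791, 1.42996)–(0.2643, 0, 1.5914)  len=0.2743
  (v3,v0,v4) [+--] → (0.2643, 0.221791, 0)–(0.2643, 0.997599, 0)  len=0.7758
  (v3,v4,v2) [+--] → (0.2643, 0.997599, 0)–(0.2643, 0.221791, 1.42996)  len=1.6269
  (v9,v0,v10) [--+] → (0.2643, -0.221791, 0)–(0.2643, -0.997599, 0)  len=0.7758
  (v9,v10,v2) [-+-] → (0.2643, -0.997599, 0)–(0.2643, -0.221791, 1.42996)  len=1.6269
  (v10,v0,v1) [+-+] → (0.2643, -0.221791, 0)–(0.2643, 0, 0)  len=0.2218
  (v10,v1,v2) [++-] → (0.2643, 0, 1.5914)–(0.2643, -0.221791, 1.42996)  len=0.2743

Chained into 1 loop(s):
  loop 1: 8 segments, perimeter = 5.7976
Total perimeter = 5.798

loops=1 perimeter=5.798


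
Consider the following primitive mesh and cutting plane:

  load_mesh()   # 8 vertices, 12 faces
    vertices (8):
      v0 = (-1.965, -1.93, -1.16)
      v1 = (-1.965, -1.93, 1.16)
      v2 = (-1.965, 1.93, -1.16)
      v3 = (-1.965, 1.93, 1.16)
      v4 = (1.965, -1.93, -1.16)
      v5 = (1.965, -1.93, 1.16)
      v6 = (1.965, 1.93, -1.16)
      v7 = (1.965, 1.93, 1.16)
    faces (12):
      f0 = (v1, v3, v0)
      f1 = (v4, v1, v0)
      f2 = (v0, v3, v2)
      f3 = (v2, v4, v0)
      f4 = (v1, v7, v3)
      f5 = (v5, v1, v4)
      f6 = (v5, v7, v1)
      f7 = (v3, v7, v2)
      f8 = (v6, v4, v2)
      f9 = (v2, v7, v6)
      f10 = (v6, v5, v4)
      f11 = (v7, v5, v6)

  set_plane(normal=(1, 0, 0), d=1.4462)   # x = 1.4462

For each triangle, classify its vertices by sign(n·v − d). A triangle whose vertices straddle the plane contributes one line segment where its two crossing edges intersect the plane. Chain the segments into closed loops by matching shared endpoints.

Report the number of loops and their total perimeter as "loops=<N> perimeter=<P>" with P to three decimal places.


Straddling triangles (8 of 12):
  (v4,v1,v0) [+--] → (1.4462, -1.93, -0.853736)–(1.4462, -1.93, -1.16)  len=0.3063
  (v2,v4,v0) [-+-] → (1.4462, -1.42044, -1.16)–(1.4462, -1.93, -1.16)  len=0.5096
  (v1,v7,v3) [-+-] → (1.4462, 1.42044, 1.16)–(1.4462, 1.93, 1.16)  len=0.5096
  (v5,v1,v4) [+-+] → (1.4462, -1.93, 1.16)–(1.4462, -1.93, -0.853736)  len=2.0137
  (v5,v7,v1) [++-] → (1.4462, 1.42044, 1.16)–(1.4462, -1.93, 1.16)  len=3.3504
  (v3,v7,v2) [-+-] → (1.4462, 1.93, 1.16)–(1.4462, 1.93, 0.853736)  len=0.3063
  (v6,v4,v2) [++-] → (1.4462, -1.42044, -1.16)–(1.4462, 1.93, -1.16)  len=3.3504
  (v2,v7,v6) [-++] → (1.4462, 1.93, 0.853736)–(1.4462, 1.93, -1.16)  len=2.0137

Chained into 1 loop(s):
  loop 1: 8 segments, perimeter = 12.3600
Total perimeter = 12.360

loops=1 perimeter=12.360


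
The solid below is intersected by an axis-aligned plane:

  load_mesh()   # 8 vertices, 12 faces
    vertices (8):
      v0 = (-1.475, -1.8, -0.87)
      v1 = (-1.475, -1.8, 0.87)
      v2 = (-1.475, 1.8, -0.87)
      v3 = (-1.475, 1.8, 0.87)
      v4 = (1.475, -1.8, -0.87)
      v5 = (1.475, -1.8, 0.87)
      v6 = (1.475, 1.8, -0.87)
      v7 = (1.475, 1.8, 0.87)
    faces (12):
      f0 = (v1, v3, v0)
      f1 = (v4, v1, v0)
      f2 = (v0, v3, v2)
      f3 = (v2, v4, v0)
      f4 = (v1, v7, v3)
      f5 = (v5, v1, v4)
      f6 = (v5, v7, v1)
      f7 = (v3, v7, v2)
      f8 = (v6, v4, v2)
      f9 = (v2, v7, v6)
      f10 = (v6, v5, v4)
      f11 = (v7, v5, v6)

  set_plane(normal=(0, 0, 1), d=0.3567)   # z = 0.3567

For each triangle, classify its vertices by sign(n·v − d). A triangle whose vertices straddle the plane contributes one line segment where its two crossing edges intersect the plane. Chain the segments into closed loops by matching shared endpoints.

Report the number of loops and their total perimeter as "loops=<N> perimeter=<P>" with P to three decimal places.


Straddling triangles (8 of 12):
  (v1,v3,v0) [++-] → (-1.475, 0.738, 0.3567)–(-1.475, -1.8, 0.3567)  len=2.5380
  (v4,v1,v0) [-+-] → (-0.60475, -1.8, 0.3567)–(-1.475, -1.8, 0.3567)  len=0.8702
  (v0,v3,v2) [-+-] → (-1.475, 0.738, 0.3567)–(-1.475, 1.8, 0.3567)  len=1.0620
  (v5,v1,v4) [++-] → (-0.60475, -1.8, 0.3567)–(1.475, -1.8, 0.3567)  len=2.0798
  (v3,v7,v2) [++-] → (0.60475, 1.8, 0.3567)–(-1.475, 1.8, 0.3567)  len=2.0798
  (v2,v7,v6) [-+-] → (0.60475, 1.8, 0.3567)–(1.475, 1.8, 0.3567)  len=0.8702
  (v6,v5,v4) [-+-] → (1.475, -0.738, 0.3567)–(1.475, -1.8, 0.3567)  len=1.0620
  (v7,v5,v6) [++-] → (1.475, -0.738, 0.3567)–(1.475, 1.8, 0.3567)  len=2.5380

Chained into 1 loop(s):
  loop 1: 8 segments, perimeter = 13.1000
Total perimeter = 13.100

loops=1 perimeter=13.100


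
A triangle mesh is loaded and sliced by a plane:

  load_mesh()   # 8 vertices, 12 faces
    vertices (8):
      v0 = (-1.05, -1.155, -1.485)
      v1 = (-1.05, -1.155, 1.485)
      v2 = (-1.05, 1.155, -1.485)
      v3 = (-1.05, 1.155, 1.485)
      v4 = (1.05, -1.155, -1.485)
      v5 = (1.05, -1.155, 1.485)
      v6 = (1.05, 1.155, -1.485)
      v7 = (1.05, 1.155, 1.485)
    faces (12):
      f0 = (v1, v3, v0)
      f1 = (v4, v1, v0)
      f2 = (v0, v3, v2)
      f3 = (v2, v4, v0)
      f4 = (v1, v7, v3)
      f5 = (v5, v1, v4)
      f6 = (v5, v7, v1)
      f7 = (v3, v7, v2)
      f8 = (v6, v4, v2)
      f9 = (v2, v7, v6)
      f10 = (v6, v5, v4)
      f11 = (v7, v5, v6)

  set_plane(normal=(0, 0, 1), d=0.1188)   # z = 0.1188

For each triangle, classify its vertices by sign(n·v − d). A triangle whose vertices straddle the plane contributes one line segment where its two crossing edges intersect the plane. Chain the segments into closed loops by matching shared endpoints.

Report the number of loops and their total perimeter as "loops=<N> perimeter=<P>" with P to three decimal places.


loops=1 perimeter=8.820

Straddling triangles (8 of 12):
  (v1,v3,v0) [++-] → (-1.05, 0.0924, 0.1188)–(-1.05, -1.155, 0.1188)  len=1.2474
  (v4,v1,v0) [-+-] → (-0.084, -1.155, 0.1188)–(-1.05, -1.155, 0.1188)  len=0.9660
  (v0,v3,v2) [-+-] → (-1.05, 0.0924, 0.1188)–(-1.05, 1.155, 0.1188)  len=1.0626
  (v5,v1,v4) [++-] → (-0.084, -1.155, 0.1188)–(1.05, -1.155, 0.1188)  len=1.1340
  (v3,v7,v2) [++-] → (0.084, 1.155, 0.1188)–(-1.05, 1.155, 0.1188)  len=1.1340
  (v2,v7,v6) [-+-] → (0.084, 1.155, 0.1188)–(1.05, 1.155, 0.1188)  len=0.9660
  (v6,v5,v4) [-+-] → (1.05, -0.0924, 0.1188)–(1.05, -1.155, 0.1188)  len=1.0626
  (v7,v5,v6) [++-] → (1.05, -0.0924, 0.1188)–(1.05, 1.155, 0.1188)  len=1.2474

Chained into 1 loop(s):
  loop 1: 8 segments, perimeter = 8.8200
Total perimeter = 8.820


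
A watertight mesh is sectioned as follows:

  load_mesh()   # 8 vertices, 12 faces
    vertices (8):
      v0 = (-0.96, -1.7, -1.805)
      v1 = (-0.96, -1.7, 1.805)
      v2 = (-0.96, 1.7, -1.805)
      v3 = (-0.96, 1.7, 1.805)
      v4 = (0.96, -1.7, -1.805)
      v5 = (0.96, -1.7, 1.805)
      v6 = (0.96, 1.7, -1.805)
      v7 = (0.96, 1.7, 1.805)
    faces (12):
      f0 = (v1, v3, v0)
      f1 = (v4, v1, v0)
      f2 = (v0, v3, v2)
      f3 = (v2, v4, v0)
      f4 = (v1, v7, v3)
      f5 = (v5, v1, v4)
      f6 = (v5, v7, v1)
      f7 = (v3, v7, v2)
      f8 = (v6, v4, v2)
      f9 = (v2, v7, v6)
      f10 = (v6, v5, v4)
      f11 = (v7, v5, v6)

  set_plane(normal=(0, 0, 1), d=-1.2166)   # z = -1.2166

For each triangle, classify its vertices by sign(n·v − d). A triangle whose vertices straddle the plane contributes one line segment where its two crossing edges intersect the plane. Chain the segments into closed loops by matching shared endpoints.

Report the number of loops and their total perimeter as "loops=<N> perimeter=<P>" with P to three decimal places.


Straddling triangles (8 of 12):
  (v1,v3,v0) [++-] → (-0.96, -1.14583, -1.2166)–(-0.96, -1.7, -1.2166)  len=0.5542
  (v4,v1,v0) [-+-] → (0.647056, -1.7, -1.2166)–(-0.96, -1.7, -1.2166)  len=1.6071
  (v0,v3,v2) [-+-] → (-0.96, -1.14583, -1.2166)–(-0.96, 1.7, -1.2166)  len=2.8458
  (v5,v1,v4) [++-] → (0.647056, -1.7, -1.2166)–(0.96, -1.7, -1.2166)  len=0.3129
  (v3,v7,v2) [++-] → (-0.647056, 1.7, -1.2166)–(-0.96, 1.7, -1.2166)  len=0.3129
  (v2,v7,v6) [-+-] → (-0.647056, 1.7, -1.2166)–(0.96, 1.7, -1.2166)  len=1.6071
  (v6,v5,v4) [-+-] → (0.96, 1.14583, -1.2166)–(0.96, -1.7, -1.2166)  len=2.8458
  (v7,v5,v6) [++-] → (0.96, 1.14583, -1.2166)–(0.96, 1.7, -1.2166)  len=0.5542

Chained into 1 loop(s):
  loop 1: 8 segments, perimeter = 10.6400
Total perimeter = 10.640

loops=1 perimeter=10.640


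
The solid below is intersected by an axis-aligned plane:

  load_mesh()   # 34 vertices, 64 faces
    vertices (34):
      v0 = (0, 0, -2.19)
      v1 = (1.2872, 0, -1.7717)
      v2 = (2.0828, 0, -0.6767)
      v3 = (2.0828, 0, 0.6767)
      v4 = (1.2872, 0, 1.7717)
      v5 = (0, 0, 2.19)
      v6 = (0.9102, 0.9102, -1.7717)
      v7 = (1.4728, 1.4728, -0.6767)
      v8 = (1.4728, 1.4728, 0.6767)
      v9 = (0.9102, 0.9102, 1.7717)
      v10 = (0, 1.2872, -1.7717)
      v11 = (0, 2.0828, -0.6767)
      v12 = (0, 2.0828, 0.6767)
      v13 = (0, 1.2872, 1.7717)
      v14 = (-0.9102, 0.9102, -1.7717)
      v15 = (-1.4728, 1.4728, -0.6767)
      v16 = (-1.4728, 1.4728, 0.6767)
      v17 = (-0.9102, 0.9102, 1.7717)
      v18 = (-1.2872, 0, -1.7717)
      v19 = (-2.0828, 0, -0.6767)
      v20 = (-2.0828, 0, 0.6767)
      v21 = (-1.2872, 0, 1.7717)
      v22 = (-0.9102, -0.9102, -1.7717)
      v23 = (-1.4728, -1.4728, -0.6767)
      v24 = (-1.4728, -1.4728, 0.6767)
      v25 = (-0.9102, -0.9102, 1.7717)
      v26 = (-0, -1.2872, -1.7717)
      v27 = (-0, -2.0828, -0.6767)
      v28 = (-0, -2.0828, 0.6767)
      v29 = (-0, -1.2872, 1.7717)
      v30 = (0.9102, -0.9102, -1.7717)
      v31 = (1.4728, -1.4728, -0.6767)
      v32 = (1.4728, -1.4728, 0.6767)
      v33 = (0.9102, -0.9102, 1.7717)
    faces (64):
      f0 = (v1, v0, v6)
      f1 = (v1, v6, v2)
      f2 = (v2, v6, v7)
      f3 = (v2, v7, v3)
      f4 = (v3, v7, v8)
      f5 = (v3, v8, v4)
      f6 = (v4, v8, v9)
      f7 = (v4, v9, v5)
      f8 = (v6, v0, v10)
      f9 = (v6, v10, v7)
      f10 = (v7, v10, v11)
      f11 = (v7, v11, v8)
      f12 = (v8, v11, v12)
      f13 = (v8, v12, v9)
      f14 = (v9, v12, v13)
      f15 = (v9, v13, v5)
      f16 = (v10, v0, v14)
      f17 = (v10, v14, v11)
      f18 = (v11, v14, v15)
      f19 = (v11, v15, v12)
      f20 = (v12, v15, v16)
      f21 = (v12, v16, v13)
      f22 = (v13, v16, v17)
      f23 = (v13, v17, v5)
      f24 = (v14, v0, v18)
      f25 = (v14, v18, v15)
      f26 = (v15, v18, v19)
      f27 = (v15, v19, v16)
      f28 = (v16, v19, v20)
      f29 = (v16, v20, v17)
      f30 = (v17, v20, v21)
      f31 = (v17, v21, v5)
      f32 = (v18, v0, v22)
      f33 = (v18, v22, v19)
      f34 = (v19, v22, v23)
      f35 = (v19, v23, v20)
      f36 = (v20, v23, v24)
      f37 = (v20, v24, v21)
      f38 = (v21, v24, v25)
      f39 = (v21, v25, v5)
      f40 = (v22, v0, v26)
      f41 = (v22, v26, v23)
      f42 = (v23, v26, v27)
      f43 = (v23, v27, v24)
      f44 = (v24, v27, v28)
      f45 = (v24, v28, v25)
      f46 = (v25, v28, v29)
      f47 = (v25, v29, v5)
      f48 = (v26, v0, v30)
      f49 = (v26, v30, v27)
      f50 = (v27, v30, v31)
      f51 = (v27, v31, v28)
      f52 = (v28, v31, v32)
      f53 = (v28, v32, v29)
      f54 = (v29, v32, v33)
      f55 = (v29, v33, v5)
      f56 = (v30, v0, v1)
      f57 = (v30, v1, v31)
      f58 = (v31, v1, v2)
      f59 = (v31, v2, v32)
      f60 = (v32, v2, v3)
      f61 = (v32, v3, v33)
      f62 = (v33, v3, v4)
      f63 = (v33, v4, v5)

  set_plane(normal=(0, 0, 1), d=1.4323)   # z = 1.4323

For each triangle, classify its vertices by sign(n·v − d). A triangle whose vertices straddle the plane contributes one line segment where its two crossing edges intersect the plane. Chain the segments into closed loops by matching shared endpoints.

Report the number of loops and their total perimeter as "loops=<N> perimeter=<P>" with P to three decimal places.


Straddling triangles (16 of 64):
  (v3,v8,v4) [--+] → (1.34473, 0.456501, 1.4323)–(1.5338, 0, 1.4323)  len=0.4941
  (v4,v8,v9) [+-+] → (1.34473, 0.456501, 1.4323)–(1.08458, 1.08458, 1.4323)  len=0.6798
  (v8,v12,v9) [--+] → (0.62808, 1.27365, 1.4323)–(1.08458, 1.08458, 1.4323)  len=0.4941
  (v9,v12,v13) [+-+] → (0.62808, 1.27365, 1.4323)–(0, 1.5338, 1.4323)  len=0.6798
  (v12,v16,v13) [--+] → (-0.456501, 1.34473, 1.4323)–(0, 1.5338, 1.4323)  len=0.4941
  (v13,v16,v17) [+-+] → (-0.456501, 1.34473, 1.4323)–(-1.08458, 1.08458, 1.4323)  len=0.6798
  (v16,v20,v17) [--+] → (-1.27365, 0.62808, 1.4323)–(-1.08458, 1.08458, 1.4323)  len=0.4941
  (v17,v20,v21) [+-+] → (-1.27365, 0.62808, 1.4323)–(-1.5338, 0, 1.4323)  len=0.6798
  (v20,v24,v21) [--+] → (-1.34473, -0.456501, 1.4323)–(-1.5338, 0, 1.4323)  len=0.4941
  (v21,v24,v25) [+-+] → (-1.34473, -0.456501, 1.4323)–(-1.08458, -1.08458, 1.4323)  len=0.6798
  (v24,v28,v25) [--+] → (-0.62808, -1.27365, 1.4323)–(-1.08458, -1.08458, 1.4323)  len=0.4941
  (v25,v28,v29) [+-+] → (-0.62808, -1.27365, 1.4323)–(0, -1.5338, 1.4323)  len=0.6798
  (v28,v32,v29) [--+] → (0.456501, -1.34473, 1.4323)–(0, -1.5338, 1.4323)  len=0.4941
  (v29,v32,v33) [+-+] → (0.456501, -1.34473, 1.4323)–(1.08458, -1.08458, 1.4323)  len=0.6798
  (v32,v3,v33) [--+] → (1.27365, -0.62808, 1.4323)–(1.08458, -1.08458, 1.4323)  len=0.4941
  (v33,v3,v4) [+-+] → (1.27365, -0.62808, 1.4323)–(1.5338, 0, 1.4323)  len=0.6798

Chained into 1 loop(s):
  loop 1: 16 segments, perimeter = 9.3914
Total perimeter = 9.391

loops=1 perimeter=9.391


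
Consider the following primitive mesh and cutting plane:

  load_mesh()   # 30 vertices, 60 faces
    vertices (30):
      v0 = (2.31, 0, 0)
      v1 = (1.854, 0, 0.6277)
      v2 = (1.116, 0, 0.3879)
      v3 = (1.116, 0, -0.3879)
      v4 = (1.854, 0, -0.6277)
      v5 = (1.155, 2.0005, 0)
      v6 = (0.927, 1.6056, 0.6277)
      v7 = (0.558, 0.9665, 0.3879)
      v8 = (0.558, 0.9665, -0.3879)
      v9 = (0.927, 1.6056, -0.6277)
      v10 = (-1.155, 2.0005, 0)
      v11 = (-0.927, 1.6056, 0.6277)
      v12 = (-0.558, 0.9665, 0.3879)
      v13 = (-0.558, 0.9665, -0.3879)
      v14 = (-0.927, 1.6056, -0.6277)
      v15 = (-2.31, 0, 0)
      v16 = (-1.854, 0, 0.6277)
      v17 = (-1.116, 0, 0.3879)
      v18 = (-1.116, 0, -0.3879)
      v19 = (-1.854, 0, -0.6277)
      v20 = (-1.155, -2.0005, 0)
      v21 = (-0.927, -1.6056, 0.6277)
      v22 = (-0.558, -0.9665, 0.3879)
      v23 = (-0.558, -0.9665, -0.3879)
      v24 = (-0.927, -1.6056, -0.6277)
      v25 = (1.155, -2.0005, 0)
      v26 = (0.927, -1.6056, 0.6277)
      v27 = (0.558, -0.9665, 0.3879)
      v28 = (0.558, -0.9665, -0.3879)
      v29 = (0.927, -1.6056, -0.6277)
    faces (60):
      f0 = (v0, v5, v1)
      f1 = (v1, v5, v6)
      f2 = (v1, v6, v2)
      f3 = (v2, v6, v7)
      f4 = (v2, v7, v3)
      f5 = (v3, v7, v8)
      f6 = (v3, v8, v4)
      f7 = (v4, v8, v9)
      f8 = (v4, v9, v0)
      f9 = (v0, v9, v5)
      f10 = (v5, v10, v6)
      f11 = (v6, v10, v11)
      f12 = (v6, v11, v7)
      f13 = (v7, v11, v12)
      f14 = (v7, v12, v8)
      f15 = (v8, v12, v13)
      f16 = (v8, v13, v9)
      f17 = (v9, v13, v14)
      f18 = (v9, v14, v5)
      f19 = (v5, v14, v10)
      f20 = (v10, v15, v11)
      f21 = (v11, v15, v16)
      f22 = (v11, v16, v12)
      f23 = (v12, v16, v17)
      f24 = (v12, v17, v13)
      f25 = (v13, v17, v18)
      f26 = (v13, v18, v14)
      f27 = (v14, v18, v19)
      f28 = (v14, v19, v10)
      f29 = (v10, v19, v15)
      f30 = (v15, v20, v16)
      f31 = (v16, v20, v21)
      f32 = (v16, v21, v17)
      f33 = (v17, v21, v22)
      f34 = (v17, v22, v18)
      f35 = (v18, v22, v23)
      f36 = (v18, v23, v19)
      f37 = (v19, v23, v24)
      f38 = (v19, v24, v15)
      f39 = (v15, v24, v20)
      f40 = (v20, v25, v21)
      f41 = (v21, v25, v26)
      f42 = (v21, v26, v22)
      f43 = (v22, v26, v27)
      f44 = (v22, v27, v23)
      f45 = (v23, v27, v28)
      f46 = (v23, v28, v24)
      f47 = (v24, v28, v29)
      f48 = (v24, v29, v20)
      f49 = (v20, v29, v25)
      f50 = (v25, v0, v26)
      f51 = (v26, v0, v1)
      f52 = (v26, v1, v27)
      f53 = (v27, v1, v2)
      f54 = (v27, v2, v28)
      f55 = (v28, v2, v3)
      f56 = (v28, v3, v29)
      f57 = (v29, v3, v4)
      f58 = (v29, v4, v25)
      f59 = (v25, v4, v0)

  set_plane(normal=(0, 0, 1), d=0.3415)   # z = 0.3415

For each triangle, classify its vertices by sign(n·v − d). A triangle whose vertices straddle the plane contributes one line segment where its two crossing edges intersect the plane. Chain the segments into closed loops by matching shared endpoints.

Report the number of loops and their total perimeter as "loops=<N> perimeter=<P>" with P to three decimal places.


Straddling triangles (24 of 60):
  (v0,v5,v1) [--+] → (1.53529, 0.912129, 0.3415)–(2.06191, 0, 0.3415)  len=1.0532
  (v1,v5,v6) [+-+] → (1.53529, 0.912129, 0.3415)–(1.03096, 1.78565, 0.3415)  len=1.0087
  (v2,v7,v3) [++-] → (0.591374, 0.908694, 0.3415)–(1.116, 0, 0.3415)  len=1.0493
  (v3,v7,v8) [-+-] → (0.591374, 0.908694, 0.3415)–(0.558, 0.9665, 0.3415)  len=0.0667
  (v5,v10,v6) [--+] → (-0.0222885, 1.78565, 0.3415)–(1.03096, 1.78565, 0.3415)  len=1.0532
  (v6,v10,v11) [+-+] → (-0.0222885, 1.78565, 0.3415)–(-1.03096, 1.78565, 0.3415)  len=1.0087
  (v7,v12,v8) [++-] → (-0.491253, 0.9665, 0.3415)–(0.558, 0.9665, 0.3415)  len=1.0493
  (v8,v12,v13) [-+-] → (-0.491253, 0.9665, 0.3415)–(-0.558, 0.9665, 0.3415)  len=0.0667
  (v10,v15,v11) [--+] → (-1.55758, 0.873526, 0.3415)–(-1.03096, 1.78565, 0.3415)  len=1.0532
  (v11,v15,v16) [+-+] → (-1.55758, 0.873526, 0.3415)–(-2.06191, 0, 0.3415)  len=1.0087
  (v12,v17,v13) [++-] → (-1.08263, 0.0578056, 0.3415)–(-0.558, 0.9665, 0.3415)  len=1.0493
  (v13,v17,v18) [-+-] → (-1.08263, 0.0578056, 0.3415)–(-1.116, 0, 0.3415)  len=0.0667
  (v15,v20,v16) [--+] → (-1.53529, -0.912129, 0.3415)–(-2.06191, 0, 0.3415)  len=1.0532
  (v16,v20,v21) [+-+] → (-1.53529, -0.912129, 0.3415)–(-1.03096, -1.78565, 0.3415)  len=1.0087
  (v17,v22,v18) [++-] → (-0.591374, -0.908694, 0.3415)–(-1.116, 0, 0.3415)  len=1.0493
  (v18,v22,v23) [-+-] → (-0.591374, -0.908694, 0.3415)–(-0.558, -0.9665, 0.3415)  len=0.0667
  (v20,v25,v21) [--+] → (0.0222885, -1.78565, 0.3415)–(-1.03096, -1.78565, 0.3415)  len=1.0532
  (v21,v25,v26) [+-+] → (0.0222885, -1.78565, 0.3415)–(1.03096, -1.78565, 0.3415)  len=1.0087
  (v22,v27,v23) [++-] → (0.491253, -0.9665, 0.3415)–(-0.558, -0.9665, 0.3415)  len=1.0493
  (v23,v27,v28) [-+-] → (0.491253, -0.9665, 0.3415)–(0.558, -0.9665, 0.3415)  len=0.0667
  (v25,v0,v26) [--+] → (1.55758, -0.873526, 0.3415)–(1.03096, -1.78565, 0.3415)  len=1.0532
  (v26,v0,v1) [+-+] → (1.55758, -0.873526, 0.3415)–(2.06191, 0, 0.3415)  len=1.0087
  (v27,v2,v28) [++-] → (1.08263, -0.0578056, 0.3415)–(0.558, -0.9665, 0.3415)  len=1.0493
  (v28,v2,v3) [-+-] → (1.08263, -0.0578056, 0.3415)–(1.116, 0, 0.3415)  len=0.0667

Chained into 2 loop(s):
  loop 1: 12 segments, perimeter = 12.3714
  loop 2: 12 segments, perimeter = 6.6961
Total perimeter = 19.067

loops=2 perimeter=19.067
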